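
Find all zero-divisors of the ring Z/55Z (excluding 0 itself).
nonzero zero-divisors of Z/55Z = {5, 10, 11, 15, 20, 22, 25, 30, 33, 35, 40, 44, 45, 50}

An element a ∈ Z/55Z (with a ≠ 0) is a zero-divisor iff gcd(a, 55) > 1 (because a is a unit precisely when gcd(a, n) = 1, and in Z/nZ every nonzero, non-unit element is a zero-divisor). Scan a = 1, ..., 54 and keep those with gcd(a, 55) > 1:
  gcd(5, 55) = 5, gcd(10, 55) = 5, gcd(11, 55) = 11, gcd(15, 55) = 5, gcd(20, 55) = 5, gcd(22, 55) = 11, gcd(25, 55) = 5, gcd(30, 55) = 5, gcd(33, 55) = 11, gcd(35, 55) = 5, gcd(40, 55) = 5, gcd(44, 55) = 11, gcd(45, 55) = 5, gcd(50, 55) = 5.
All other a ∈ {1, ..., 54} have gcd(a, 55) = 1 and are units. So the nonzero zero-divisors are exactly the 14 values of a appearing in this scan.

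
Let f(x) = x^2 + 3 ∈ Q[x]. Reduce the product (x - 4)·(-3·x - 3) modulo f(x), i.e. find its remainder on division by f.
a · b ≡ 9·x + 21 (mod f(x))

First multiply in Q[x] without reducing: a · b = -3·x^2 + 9·x + 12. Now divide by f(x) = x^2 + 3, eliminating the leading term at each step:
  leading term -3·x^2: subtract (-3)·f(x) = -3·x^2 - 9, leaving 9·x + 21
The degree is now < 2, so this is the remainder. Hence a · b ≡ 9·x + 21 in Q[x]/(f).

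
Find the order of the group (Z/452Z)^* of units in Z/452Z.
|(Z/452Z)^*| = 224

(Z/452Z)^* consists of the classes a with gcd(a, 452) = 1, so its order is φ(452). φ is multiplicative, with φ(p^e) = p^e − p^(e−1). Factorise 452 = 2^2 · 113. Then
  φ(452) = (2^2 − 2^1) · (113 − 1) = 2 · 112 = 224.
Thus |(Z/452Z)^*| = 224.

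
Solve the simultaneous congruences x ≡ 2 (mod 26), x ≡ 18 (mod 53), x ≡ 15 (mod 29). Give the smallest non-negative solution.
x ≡ 10194 (mod 39962); the representative in [0, 39962) is 10194

The moduli 26, 53, 29 are pairwise coprime, so by the CRT there is a unique solution mod 26·53·29 = 39962.
Solve by successive substitution. Start with x ≡ 2 (mod 26).
  Combine with x ≡ 18 (mod 53): write x = 2 + 26·t and require 2 + 26·t ≡ 18 (mod 53), i.e. 26·t ≡ 18 − 2 ≡ 16 (mod 53). Since 26^(−1) ≡ 51 (mod 53), t ≡ 51·16 ≡ 21 (mod 53). So x ≡ 2 + 26·21 = 548 (mod 1378).
  Combine with x ≡ 15 (mod 29): write x = 548 + 1378·t and require 548 + 1378·t ≡ 15 (mod 29), i.e. 1378·t ≡ 15 − 548 ≡ 18 (mod 29). Since 1378^(−1) ≡ 2 (mod 29) (1378 ≡ 15 (mod 29)), t ≡ 2·18 ≡ 7 (mod 29). So x ≡ 548 + 1378·7 = 10194 (mod 39962).
Unique solution in [0, 39962): x = 10194.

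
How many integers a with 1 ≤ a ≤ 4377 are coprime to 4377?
2916

The number of a ∈ {1, ..., 4377} with gcd(a, 4377) = 1 is by definition Euler's totient φ(4377). φ is multiplicative, with φ(p^e) = p^e − p^(e−1). Factorise 4377 = 3 · 1459. Then
  φ(4377) = (3 − 1) · (1459 − 1) = 2 · 1458 = 2916.
So there are 2916 such integers.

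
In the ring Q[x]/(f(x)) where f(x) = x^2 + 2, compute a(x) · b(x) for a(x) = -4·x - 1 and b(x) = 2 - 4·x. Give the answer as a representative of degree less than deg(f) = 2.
First multiply in Q[x] without reducing: a · b = 16·x^2 - 4·x - 2. Now divide by f(x) = x^2 + 2, eliminating the leading term at each step:
  leading term 16·x^2: subtract (16)·f(x) = 16·x^2 + 32, leaving -4·x - 34
The degree is now < 2, so this is the remainder. Hence a · b ≡ -4·x - 34 in Q[x]/(f).

Final answer: a · b ≡ -4·x - 34 (mod f(x))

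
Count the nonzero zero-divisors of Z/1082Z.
Z/1082Z has 541 nonzero zero-divisors

In Z/1082Z each nonzero element is either a unit (gcd with 1082 is 1) or a zero-divisor (gcd > 1). The number of units is φ(1082): factorise 1082 = 2 · 541, so φ(1082) = (2 − 1) · (541 − 1) = 1 · 540 = 540. The nonzero elements number 1082 − 1 = 1081. Hence the nonzero zero-divisors number 1081 − 540 = 541.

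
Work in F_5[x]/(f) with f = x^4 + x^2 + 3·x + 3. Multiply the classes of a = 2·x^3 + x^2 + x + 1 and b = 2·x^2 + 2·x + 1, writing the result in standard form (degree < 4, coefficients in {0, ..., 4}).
Multiply as integer polynomials: a · b = 4·x^5 + 6·x^4 + 6·x^3 + 5·x^2 + 3·x + 1. Reducing coefficients mod 5: a · b ≡ 4·x^5 + x^4 + x^3 + 3·x + 1. Now divide by f(x) = x^4 + x^2 + 3·x + 3 in F_5[x], eliminating the leading term at each step:
  leading term 4·x^5: subtract (4·x)·f(x) = 4·x^5 + 4·x^3 + 2·x^2 + 2·x, leaving x^4 + 2·x^3 + 3·x^2 + x + 1 (coefficients mod 5)
  leading term x^4: subtract (1)·f(x) = x^4 + x^2 + 3·x + 3, leaving 2·x^3 + 2·x^2 + 3·x + 3 (coefficients mod 5)
The degree is now < 4, so this is the remainder. Hence a · b ≡ 2·x^3 + 2·x^2 + 3·x + 3 in F_5[x]/(f).

Final answer: a · b ≡ 2·x^3 + 2·x^2 + 3·x + 3 (mod f(x))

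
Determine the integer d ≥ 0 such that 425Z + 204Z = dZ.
In the PID Z, (a, b) is generated by gcd(a, b). Compute gcd(425, 204) with the extended Euclidean algorithm, tracking rows (r, s, t) with s·425 + t·204 = r:
  row A: (425, 1, 0)   [1·425 + 0·204 = 425]
  row B: (204, 0, 1)   [0·425 + 1·204 = 204]
  425 = 2·204 + 17   → row C = row A − 2·row B = (17, 1, −2)   [check: 1·425 − 2·204 = 17]
  204 = 12·17 + 0   → remainder 0, stop. gcd = 17 (last nonzero row C).
So gcd(425, 204) = 17, with Bézout identity 1·425 − 2·204 = 17. Containment (⊇): the Bézout identity exhibits 17 as an element of (425, 204), giving (17) ⊆ (425, 204). Containment (⊆): since 17 | 425 and 17 | 204 (425 = 17·25, 204 = 17·12), every Z-linear combination of 425 and 204 is divisible by 17, so (425, 204) ⊆ (17). Therefore (425, 204) = (17), d = 17.

Final answer: (425, 204) = (17); d = 17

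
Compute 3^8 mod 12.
9

Use repeated squaring. Binary(8) = 1000. Walk through the bits of the exponent 8 left-to-right: at each bit after the leading one, square the running value, then multiply by 3 if the bit is 1 (always reducing mod 12):
  bit 1 = 1 (leading): start with 3.
  bit 2 = 0: square 3^2 = 9 (mod 12).
  bit 3 = 0: square 9^2 = 81 ≡ 9 (mod 12).
  bit 4 = 0: square 9^2 = 81 ≡ 9 (mod 12).
Final value: 3^8 ≡ 9 (mod 12).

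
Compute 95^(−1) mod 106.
Apply the extended Euclidean algorithm to (106, 95), tracking rows (r, s, t) with s·106 + t·95 = r. Each division r_prev = q·r_cur + r_new produces the new row as (previous row) − q·(current row):
  row A: (106, 1, 0)   [1·106 + 0·95 = 106]
  row B: (95, 0, 1)   [0·106 + 1·95 = 95]
  106 = 1·95 + 11   → row C = row A − 1·row B = (11, 1, −1)   [check: 1·106 − 1·95 = 11]
  95 = 8·11 + 7   → row D = row B − 8·row C = (7, −8, 9)   [check: −8·106 + 9·95 = 7]
  11 = 1·7 + 4   → row E = row C − 1·row D = (4, 9, −10)   [check: 9·106 − 10·95 = 4]
  7 = 1·4 + 3   → row F = row D − 1·row E = (3, −17, 19)   [check: −17·106 + 19·95 = 3]
  4 = 1·3 + 1   → row G = row E − 1·row F = (1, 26, −29)   [check: 26·106 − 29·95 = 1]
  3 = 3·1 + 0   → remainder 0, stop. gcd = 1 (last nonzero row G).
The gcd is 1, so 95 is invertible mod 106. The last nonzero row gives 26·106 − 29·95 = 1, so t = −29. So 95^(−1) ≡ −29 ≡ 77 (mod 106). Verify: 95 · 77 = 7315 ≡ 1 (mod 106). ✓

Final answer: 95^(−1) ≡ 77 (mod 106)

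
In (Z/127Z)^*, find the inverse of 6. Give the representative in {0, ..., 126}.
6^(−1) ≡ 106 (mod 127)

Apply the extended Euclidean algorithm to (127, 6), tracking rows (r, s, t) with s·127 + t·6 = r. Each division r_prev = q·r_cur + r_new produces the new row as (previous row) − q·(current row):
  row A: (127, 1, 0)   [1·127 + 0·6 = 127]
  row B: (6, 0, 1)   [0·127 + 1·6 = 6]
  127 = 21·6 + 1   → row C = row A − 21·row B = (1, 1, −21)   [check: 1·127 − 21·6 = 1]
  6 = 6·1 + 0   → remainder 0, stop. gcd = 1 (last nonzero row C).
The gcd is 1, so 6 is invertible mod 127. The last nonzero row gives 1·127 − 21·6 = 1, so t = −21. So 6^(−1) ≡ −21 ≡ 106 (mod 127). Verify: 6 · 106 = 636 ≡ 1 (mod 127). ✓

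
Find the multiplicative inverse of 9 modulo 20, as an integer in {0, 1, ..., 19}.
Apply the extended Euclidean algorithm to (20, 9), tracking rows (r, s, t) with s·20 + t·9 = r. Each division r_prev = q·r_cur + r_new produces the new row as (previous row) − q·(current row):
  row A: (20, 1, 0)   [1·20 + 0·9 = 20]
  row B: (9, 0, 1)   [0·20 + 1·9 = 9]
  20 = 2·9 + 2   → row C = row A − 2·row B = (2, 1, −2)   [check: 1·20 − 2·9 = 2]
  9 = 4·2 + 1   → row D = row B − 4·row C = (1, −4, 9)   [check: −4·20 + 9·9 = 1]
  2 = 2·1 + 0   → remainder 0, stop. gcd = 1 (last nonzero row D).
The gcd is 1, so 9 is invertible mod 20. The last nonzero row gives −4·20 + 9·9 = 1, so t = 9. So 9^(−1) ≡ 9 (mod 20). Verify: 9 · 9 = 81 ≡ 1 (mod 20). ✓

Final answer: 9^(−1) ≡ 9 (mod 20)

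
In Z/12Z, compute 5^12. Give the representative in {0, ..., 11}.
1

Use repeated squaring. Binary(12) = 1100. Walk through the bits of the exponent 12 left-to-right: at each bit after the leading one, square the running value, then multiply by 5 if the bit is 1 (always reducing mod 12):
  bit 1 = 1 (leading): start with 5.
  bit 2 = 1: square 5^2 = 25 ≡ 1; bit is 1, so multiply 1·5 = 5 (mod 12).
  bit 3 = 0: square 5^2 = 25 ≡ 1 (mod 12).
  bit 4 = 0: square 1^2 = 1 (mod 12).
Final value: 5^12 ≡ 1 (mod 12).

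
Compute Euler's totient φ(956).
φ(956) = 476

φ is multiplicative, with φ(p^e) = p^e − p^(e−1). Factorise 956 = 2^2 · 239. Then
  φ(956) = (2^2 − 2^1) · (239 − 1) = 2 · 238 = 476.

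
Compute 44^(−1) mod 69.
Apply the extended Euclidean algorithm to (69, 44), tracking rows (r, s, t) with s·69 + t·44 = r. Each division r_prev = q·r_cur + r_new produces the new row as (previous row) − q·(current row):
  row A: (69, 1, 0)   [1·69 + 0·44 = 69]
  row B: (44, 0, 1)   [0·69 + 1·44 = 44]
  69 = 1·44 + 25   → row C = row A − 1·row B = (25, 1, −1)   [check: 1·69 − 1·44 = 25]
  44 = 1·25 + 19   → row D = row B − 1·row C = (19, −1, 2)   [check: −1·69 + 2·44 = 19]
  25 = 1·19 + 6   → row E = row C − 1·row D = (6, 2, −3)   [check: 2·69 − 3·44 = 6]
  19 = 3·6 + 1   → row F = row D − 3·row E = (1, −7, 11)   [check: −7·69 + 11·44 = 1]
  6 = 6·1 + 0   → remainder 0, stop. gcd = 1 (last nonzero row F).
The gcd is 1, so 44 is invertible mod 69. The last nonzero row gives −7·69 + 11·44 = 1, so t = 11. So 44^(−1) ≡ 11 (mod 69). Verify: 44 · 11 = 484 ≡ 1 (mod 69). ✓

Final answer: 44^(−1) ≡ 11 (mod 69)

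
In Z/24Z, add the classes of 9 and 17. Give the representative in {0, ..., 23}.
2

Both summands are already reduced mod 24. 9 + 17 = 26; 26 = 1·24 + 2, so (9 + 17) mod 24 = 2.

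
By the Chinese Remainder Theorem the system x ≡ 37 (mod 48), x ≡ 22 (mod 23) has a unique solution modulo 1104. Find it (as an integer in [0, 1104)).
x ≡ 229 (mod 1104); the representative in [0, 1104) is 229

The moduli 48, 23 are pairwise coprime, so by the CRT there is a unique solution mod 48·23 = 1104.
Solve by successive substitution. Start with x ≡ 37 (mod 48).
  Combine with x ≡ 22 (mod 23): write x = 37 + 48·t and require 37 + 48·t ≡ 22 (mod 23), i.e. 48·t ≡ 22 − 37 ≡ 8 (mod 23). Since 48^(−1) ≡ 12 (mod 23) (48 ≡ 2 (mod 23)), t ≡ 12·8 ≡ 4 (mod 23). So x ≡ 37 + 48·4 = 229 (mod 1104).
Unique solution in [0, 1104): x = 229.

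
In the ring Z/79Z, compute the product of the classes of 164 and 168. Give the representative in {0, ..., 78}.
60

Reduce the factors first: 164 ≡ 6, 168 ≡ 10 (mod 79), so 164 · 168 ≡ 6 · 10 (mod 79). 6 · 10 = 60. Dividing by 79: 60 = 0·79 + 60. So (164 · 168) mod 79 = 60.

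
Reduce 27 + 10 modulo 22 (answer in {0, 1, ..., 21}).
Reduce the summands first: 27 ≡ 5 (mod 22), so 27 + 10 ≡ 5 + 10 (mod 22). 5 + 10 = 15; 15 = 0·22 + 15, so (27 + 10) mod 22 = 15.

Final answer: 15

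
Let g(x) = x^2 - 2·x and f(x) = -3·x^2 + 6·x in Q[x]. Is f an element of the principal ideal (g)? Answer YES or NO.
YES

In Q[x] the ideal (g) consists of all multiples of g, so f ∈ (g) iff g | f, i.e. iff the remainder of f on division by g is 0. Divide f by g (g is monic, so eliminate the leading term of the running remainder at each step):
  leading term -3·x^2: subtract (-3)·g(x) = -3·x^2 + 6·x, leaving 0
The remainder is 0, so f(x) = g(x) · h(x) with h(x) = -3. Hence g | f, i.e. f ∈ (g).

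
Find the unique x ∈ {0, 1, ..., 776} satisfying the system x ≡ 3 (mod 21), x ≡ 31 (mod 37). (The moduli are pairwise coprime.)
The moduli 21, 37 are pairwise coprime, so by the CRT there is a unique solution mod 21·37 = 777.
Solve by successive substitution. Start with x ≡ 3 (mod 21).
  Combine with x ≡ 31 (mod 37): write x = 3 + 21·t and require 3 + 21·t ≡ 31 (mod 37), i.e. 21·t ≡ 31 − 3 ≡ 28 (mod 37). Since 21^(−1) ≡ 30 (mod 37), t ≡ 30·28 ≡ 26 (mod 37). So x ≡ 3 + 21·26 = 549 (mod 777).
Unique solution in [0, 777): x = 549.

Final answer: x ≡ 549 (mod 777); the representative in [0, 777) is 549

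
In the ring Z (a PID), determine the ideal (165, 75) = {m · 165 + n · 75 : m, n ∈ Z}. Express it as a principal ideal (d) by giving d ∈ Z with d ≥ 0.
In the PID Z, (a, b) is generated by gcd(a, b). Compute gcd(165, 75) with the extended Euclidean algorithm, tracking rows (r, s, t) with s·165 + t·75 = r:
  row A: (165, 1, 0)   [1·165 + 0·75 = 165]
  row B: (75, 0, 1)   [0·165 + 1·75 = 75]
  165 = 2·75 + 15   → row C = row A − 2·row B = (15, 1, −2)   [check: 1·165 − 2·75 = 15]
  75 = 5·15 + 0   → remainder 0, stop. gcd = 15 (last nonzero row C).
So gcd(165, 75) = 15, with Bézout identity 1·165 − 2·75 = 15. Containment (⊇): the Bézout identity exhibits 15 as an element of (165, 75), giving (15) ⊆ (165, 75). Containment (⊆): since 15 | 165 and 15 | 75 (165 = 15·11, 75 = 15·5), every Z-linear combination of 165 and 75 is divisible by 15, so (165, 75) ⊆ (15). Therefore (165, 75) = (15), d = 15.

Final answer: (165, 75) = (15); d = 15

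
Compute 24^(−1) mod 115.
Apply the extended Euclidean algorithm to (115, 24), tracking rows (r, s, t) with s·115 + t·24 = r. Each division r_prev = q·r_cur + r_new produces the new row as (previous row) − q·(current row):
  row A: (115, 1, 0)   [1·115 + 0·24 = 115]
  row B: (24, 0, 1)   [0·115 + 1·24 = 24]
  115 = 4·24 + 19   → row C = row A − 4·row B = (19, 1, −4)   [check: 1·115 − 4·24 = 19]
  24 = 1·19 + 5   → row D = row B − 1·row C = (5, −1, 5)   [check: −1·115 + 5·24 = 5]
  19 = 3·5 + 4   → row E = row C − 3·row D = (4, 4, −19)   [check: 4·115 − 19·24 = 4]
  5 = 1·4 + 1   → row F = row D − 1·row E = (1, −5, 24)   [check: −5·115 + 24·24 = 1]
  4 = 4·1 + 0   → remainder 0, stop. gcd = 1 (last nonzero row F).
The gcd is 1, so 24 is invertible mod 115. The last nonzero row gives −5·115 + 24·24 = 1, so t = 24. So 24^(−1) ≡ 24 (mod 115). Verify: 24 · 24 = 576 ≡ 1 (mod 115). ✓

Final answer: 24^(−1) ≡ 24 (mod 115)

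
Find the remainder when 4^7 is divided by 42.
Use repeated squaring. Binary(7) = 111. Walk through the bits of the exponent 7 left-to-right: at each bit after the leading one, square the running value, then multiply by 4 if the bit is 1 (always reducing mod 42):
  bit 1 = 1 (leading): start with 4.
  bit 2 = 1: square 4^2 = 16; bit is 1, so multiply 16·4 = 64 ≡ 22 (mod 42).
  bit 3 = 1: square 22^2 = 484 ≡ 22; bit is 1, so multiply 22·4 = 88 ≡ 4 (mod 42).
Final value: 4^7 ≡ 4 (mod 42).

Final answer: 4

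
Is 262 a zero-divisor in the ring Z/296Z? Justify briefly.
YES

gcd(262, 296) = 2 > 1, so 262 is not a unit in Z/296Z. In Z/nZ every nonzero non-unit is a zero-divisor: explicitly, take b = 296/gcd = 148 ≠ 0 (mod 296); then 262·148 = 38776 = 131·296, i.e. 262·148 ≡ 0 (mod 296). So 262 is a zero-divisor.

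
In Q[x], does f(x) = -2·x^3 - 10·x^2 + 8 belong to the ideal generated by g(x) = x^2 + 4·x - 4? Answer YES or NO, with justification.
In Q[x] the ideal (g) consists of all multiples of g, so f ∈ (g) iff g | f, i.e. iff the remainder of f on division by g is 0. Divide f by g (g is monic, so eliminate the leading term of the running remainder at each step):
  leading term -2·x^3: subtract (-2·x)·g(x) = -2·x^3 - 8·x^2 + 8·x, leaving -2·x^2 - 8·x + 8
  leading term -2·x^2: subtract (-2)·g(x) = -2·x^2 - 8·x + 8, leaving 0
The remainder is 0, so f(x) = g(x) · h(x) with h(x) = -2·x - 2. Hence g | f, i.e. f ∈ (g).

Final answer: YES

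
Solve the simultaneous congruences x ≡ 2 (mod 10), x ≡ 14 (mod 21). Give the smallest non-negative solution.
The moduli 10, 21 are pairwise coprime, so by the CRT there is a unique solution mod 10·21 = 210.
Solve by successive substitution. Start with x ≡ 2 (mod 10).
  Combine with x ≡ 14 (mod 21): write x = 2 + 10·t and require 2 + 10·t ≡ 14 (mod 21), i.e. 10·t ≡ 14 − 2 ≡ 12 (mod 21). Since 10^(−1) ≡ 19 (mod 21), t ≡ 19·12 ≡ 18 (mod 21). So x ≡ 2 + 10·18 = 182 (mod 210).
Unique solution in [0, 210): x = 182.

Final answer: x ≡ 182 (mod 210); the representative in [0, 210) is 182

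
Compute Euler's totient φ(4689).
φ is multiplicative, with φ(p^e) = p^e − p^(e−1). Factorise 4689 = 3^2 · 521. Then
  φ(4689) = (3^2 − 3^1) · (521 − 1) = 6 · 520 = 3120.

Final answer: φ(4689) = 3120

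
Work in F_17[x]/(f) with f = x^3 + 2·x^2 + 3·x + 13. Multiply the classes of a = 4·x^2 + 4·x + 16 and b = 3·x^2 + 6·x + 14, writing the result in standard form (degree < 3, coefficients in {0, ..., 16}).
Multiply as integer polynomials: a · b = 12·x^4 + 36·x^3 + 128·x^2 + 152·x + 224. Reducing coefficients mod 17: a · b ≡ 12·x^4 + 2·x^3 + 9·x^2 + 16·x + 3. Now divide by f(x) = x^3 + 2·x^2 + 3·x + 13 in F_17[x], eliminating the leading term at each step:
  leading term 12·x^4: subtract (12·x)·f(x) = 12·x^4 + 7·x^3 + 2·x^2 + 3·x, leaving 12·x^3 + 7·x^2 + 13·x + 3 (coefficients mod 17)
  leading term 12·x^3: subtract (12)·f(x) = 12·x^3 + 7·x^2 + 2·x + 3, leaving 11·x (coefficients mod 17)
The degree is now < 3, so this is the remainder. Hence a · b ≡ 11·x in F_17[x]/(f).

Final answer: a · b ≡ 11·x (mod f(x))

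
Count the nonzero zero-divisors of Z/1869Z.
In Z/1869Z each nonzero element is either a unit (gcd with 1869 is 1) or a zero-divisor (gcd > 1). The number of units is φ(1869): factorise 1869 = 3 · 7 · 89, so φ(1869) = (3 − 1) · (7 − 1) · (89 − 1) = 2 · 6 · 88 = 1056. The nonzero elements number 1869 − 1 = 1868. Hence the nonzero zero-divisors number 1868 − 1056 = 812.

Final answer: Z/1869Z has 812 nonzero zero-divisors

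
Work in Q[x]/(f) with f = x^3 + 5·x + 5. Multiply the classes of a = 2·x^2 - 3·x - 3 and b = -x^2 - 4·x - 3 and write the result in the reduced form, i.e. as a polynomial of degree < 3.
First multiply in Q[x] without reducing: a · b = -2·x^4 - 5·x^3 + 9·x^2 + 21·x + 9. Now divide by f(x) = x^3 + 5·x + 5, eliminating the leading term at each step:
  leading term -2·x^4: subtract (-2·x)·f(x) = -2·x^4 - 10·x^2 - 10·x, leaving -5·x^3 + 19·x^2 + 31·x + 9
  leading term -5·x^3: subtract (-5)·f(x) = -5·x^3 - 25·x - 25, leaving 19·x^2 + 56·x + 34
The degree is now < 3, so this is the remainder. Hence a · b ≡ 19·x^2 + 56·x + 34 in Q[x]/(f).

Final answer: a · b ≡ 19·x^2 + 56·x + 34 (mod f(x))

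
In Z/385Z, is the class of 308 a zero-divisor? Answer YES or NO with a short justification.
gcd(308, 385) = 77 > 1, so 308 is not a unit in Z/385Z. In Z/nZ every nonzero non-unit is a zero-divisor: explicitly, take b = 385/gcd = 5 ≠ 0 (mod 385); then 308·5 = 1540 = 4·385, i.e. 308·5 ≡ 0 (mod 385). So 308 is a zero-divisor.

Final answer: YES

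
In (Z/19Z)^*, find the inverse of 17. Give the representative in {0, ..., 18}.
Apply the extended Euclidean algorithm to (19, 17), tracking rows (r, s, t) with s·19 + t·17 = r. Each division r_prev = q·r_cur + r_new produces the new row as (previous row) − q·(current row):
  row A: (19, 1, 0)   [1·19 + 0·17 = 19]
  row B: (17, 0, 1)   [0·19 + 1·17 = 17]
  19 = 1·17 + 2   → row C = row A − 1·row B = (2, 1, −1)   [check: 1·19 − 1·17 = 2]
  17 = 8·2 + 1   → row D = row B − 8·row C = (1, −8, 9)   [check: −8·19 + 9·17 = 1]
  2 = 2·1 + 0   → remainder 0, stop. gcd = 1 (last nonzero row D).
The gcd is 1, so 17 is invertible mod 19. The last nonzero row gives −8·19 + 9·17 = 1, so t = 9. So 17^(−1) ≡ 9 (mod 19). Verify: 17 · 9 = 153 ≡ 1 (mod 19). ✓

Final answer: 17^(−1) ≡ 9 (mod 19)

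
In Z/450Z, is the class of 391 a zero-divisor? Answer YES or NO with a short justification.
NO

gcd(391, 450) = 1, so 391 is a unit in Z/450Z (it has a multiplicative inverse). A unit cannot be a zero-divisor: if 391·b ≡ 0 then multiplying both sides by 391^(−1) gives b ≡ 0. So 391 is not a zero-divisor.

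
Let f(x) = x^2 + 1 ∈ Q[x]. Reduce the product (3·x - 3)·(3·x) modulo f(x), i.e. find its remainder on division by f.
a · b ≡ -9·x - 9 (mod f(x))

First multiply in Q[x] without reducing: a · b = 9·x^2 - 9·x. Now divide by f(x) = x^2 + 1, eliminating the leading term at each step:
  leading term 9·x^2: subtract (9)·f(x) = 9·x^2 + 9, leaving -9·x - 9
The degree is now < 2, so this is the remainder. Hence a · b ≡ -9·x - 9 in Q[x]/(f).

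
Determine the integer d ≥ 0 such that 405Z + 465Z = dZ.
(405, 465) = (15); d = 15

In the PID Z, (a, b) is generated by gcd(a, b). Compute gcd(465, 405) with the extended Euclidean algorithm, tracking rows (r, s, t) with s·465 + t·405 = r:
  row A: (465, 1, 0)   [1·465 + 0·405 = 465]
  row B: (405, 0, 1)   [0·465 + 1·405 = 405]
  465 = 1·405 + 60   → row C = row A − 1·row B = (60, 1, −1)   [check: 1·465 − 1·405 = 60]
  405 = 6·60 + 45   → row D = row B − 6·row C = (45, −6, 7)   [check: −6·465 + 7·405 = 45]
  60 = 1·45 + 15   → row E = row C − 1·row D = (15, 7, −8)   [check: 7·465 − 8·405 = 15]
  45 = 3·15 + 0   → remainder 0, stop. gcd = 15 (last nonzero row E).
So gcd(405, 465) = 15, with Bézout identity 7·465 − 8·405 = 15. Containment (⊇): the Bézout identity exhibits 15 as an element of (405, 465), giving (15) ⊆ (405, 465). Containment (⊆): since 15 | 405 and 15 | 465 (405 = 15·27, 465 = 15·31), every Z-linear combination of 405 and 465 is divisible by 15, so (405, 465) ⊆ (15). Therefore (405, 465) = (15), d = 15.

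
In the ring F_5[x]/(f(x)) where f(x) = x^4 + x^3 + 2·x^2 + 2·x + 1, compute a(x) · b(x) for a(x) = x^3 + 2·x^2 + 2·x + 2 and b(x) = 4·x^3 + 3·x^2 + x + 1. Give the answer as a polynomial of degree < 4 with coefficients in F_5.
a · b ≡ 2·x^2 + 2·x + 2 (mod f(x))

Multiply as integer polynomials: a · b = 4·x^6 + 11·x^5 + 15·x^4 + 17·x^3 + 10·x^2 + 4·x + 2. Reducing coefficients mod 5: a · b ≡ 4·x^6 + x^5 + 2·x^3 + 4·x + 2. Now divide by f(x) = x^4 + x^3 + 2·x^2 + 2·x + 1 in F_5[x], eliminating the leading term at each step:
  leading term 4·x^6: subtract (4·x^2)·f(x) = 4·x^6 + 4·x^5 + 3·x^4 + 3·x^3 + 4·x^2, leaving 2·x^5 + 2·x^4 + 4·x^3 + x^2 + 4·x + 2 (coefficients mod 5)
  leading term 2·x^5: subtract (2·x)·f(x) = 2·x^5 + 2·x^4 + 4·x^3 + 4·x^2 + 2·x, leaving 2·x^2 + 2·x + 2 (coefficients mod 5)
The degree is now < 4, so this is the remainder. Hence a · b ≡ 2·x^2 + 2·x + 2 in F_5[x]/(f).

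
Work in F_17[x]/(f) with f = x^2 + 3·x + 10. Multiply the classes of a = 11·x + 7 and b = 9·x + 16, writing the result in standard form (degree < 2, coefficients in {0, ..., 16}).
a · b ≡ 10·x + 6 (mod f(x))

Multiply as integer polynomials: a · b = 99·x^2 + 239·x + 112. Reducing coefficients mod 17: a · b ≡ 14·x^2 + x + 10. Now divide by f(x) = x^2 + 3·x + 10 in F_17[x], eliminating the leading term at each step:
  leading term 14·x^2: subtract (14)·f(x) = 14·x^2 + 8·x + 4, leaving 10·x + 6 (coefficients mod 17)
The degree is now < 2, so this is the remainder. Hence a · b ≡ 10·x + 6 in F_17[x]/(f).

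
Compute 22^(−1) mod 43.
Apply the extended Euclidean algorithm to (43, 22), tracking rows (r, s, t) with s·43 + t·22 = r. Each division r_prev = q·r_cur + r_new produces the new row as (previous row) − q·(current row):
  row A: (43, 1, 0)   [1·43 + 0·22 = 43]
  row B: (22, 0, 1)   [0·43 + 1·22 = 22]
  43 = 1·22 + 21   → row C = row A − 1·row B = (21, 1, −1)   [check: 1·43 − 1·22 = 21]
  22 = 1·21 + 1   → row D = row B − 1·row C = (1, −1, 2)   [check: −1·43 + 2·22 = 1]
  21 = 21·1 + 0   → remainder 0, stop. gcd = 1 (last nonzero row D).
The gcd is 1, so 22 is invertible mod 43. The last nonzero row gives −1·43 + 2·22 = 1, so t = 2. So 22^(−1) ≡ 2 (mod 43). Verify: 22 · 2 = 44 ≡ 1 (mod 43). ✓

Final answer: 22^(−1) ≡ 2 (mod 43)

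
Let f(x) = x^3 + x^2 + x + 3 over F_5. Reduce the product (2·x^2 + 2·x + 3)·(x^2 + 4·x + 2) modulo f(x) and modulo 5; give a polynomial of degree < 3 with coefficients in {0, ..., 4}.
Multiply as integer polynomials: a · b = 2·x^4 + 10·x^3 + 15·x^2 + 16·x + 6. Reducing coefficients mod 5: a · b ≡ 2·x^4 + x + 1. Now divide by f(x) = x^3 + x^2 + x + 3 in F_5[x], eliminating the leading term at each step:
  leading term 2·x^4: subtract (2·x)·f(x) = 2·x^4 + 2·x^3 + 2·x^2 + x, leaving 3·x^3 + 3·x^2 + 1 (coefficients mod 5)
  leading term 3·x^3: subtract (3)·f(x) = 3·x^3 + 3·x^2 + 3·x + 4, leaving 2·x + 2 (coefficients mod 5)
The degree is now < 3, so this is the remainder. Hence a · b ≡ 2·x + 2 in F_5[x]/(f).

Final answer: a · b ≡ 2·x + 2 (mod f(x))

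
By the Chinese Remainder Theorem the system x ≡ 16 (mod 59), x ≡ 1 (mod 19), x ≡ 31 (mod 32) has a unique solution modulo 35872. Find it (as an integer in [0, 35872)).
The moduli 59, 19, 32 are pairwise coprime, so by the CRT there is a unique solution mod 59·19·32 = 35872.
Solve by successive substitution. Start with x ≡ 16 (mod 59).
  Combine with x ≡ 1 (mod 19): write x = 16 + 59·t and require 16 + 59·t ≡ 1 (mod 19), i.e. 59·t ≡ 1 − 16 ≡ 4 (mod 19). Since 59^(−1) ≡ 10 (mod 19) (59 ≡ 2 (mod 19)), t ≡ 10·4 ≡ 2 (mod 19). So x ≡ 16 + 59·2 = 134 (mod 1121).
  Combine with x ≡ 31 (mod 32): write x = 134 + 1121·t and require 134 + 1121·t ≡ 31 (mod 32), i.e. 1121·t ≡ 31 − 134 ≡ 25 (mod 32). Since 1121^(−1) ≡ 1 (mod 32) (1121 ≡ 1 (mod 32)), t ≡ 1·25 ≡ 25 (mod 32). So x ≡ 134 + 1121·25 = 28159 (mod 35872).
Unique solution in [0, 35872): x = 28159.

Final answer: x ≡ 28159 (mod 35872); the representative in [0, 35872) is 28159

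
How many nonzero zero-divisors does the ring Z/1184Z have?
Z/1184Z has 607 nonzero zero-divisors

In Z/1184Z each nonzero element is either a unit (gcd with 1184 is 1) or a zero-divisor (gcd > 1). The number of units is φ(1184): factorise 1184 = 2^5 · 37, so φ(1184) = (2^5 − 2^4) · (37 − 1) = 16 · 36 = 576. The nonzero elements number 1184 − 1 = 1183. Hence the nonzero zero-divisors number 1183 − 576 = 607.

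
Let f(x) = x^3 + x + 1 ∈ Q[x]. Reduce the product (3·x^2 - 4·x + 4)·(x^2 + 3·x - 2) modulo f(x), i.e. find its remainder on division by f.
First multiply in Q[x] without reducing: a · b = 3·x^4 + 5·x^3 - 14·x^2 + 20·x - 8. Now divide by f(x) = x^3 + x + 1, eliminating the leading term at each step:
  leading term 3·x^4: subtract (3·x)·f(x) = 3·x^4 + 3·x^2 + 3·x, leaving 5·x^3 - 17·x^2 + 17·x - 8
  leading term 5·x^3: subtract (5)·f(x) = 5·x^3 + 5·x + 5, leaving -17·x^2 + 12·x - 13
The degree is now < 3, so this is the remainder. Hence a · b ≡ -17·x^2 + 12·x - 13 in Q[x]/(f).

Final answer: a · b ≡ -17·x^2 + 12·x - 13 (mod f(x))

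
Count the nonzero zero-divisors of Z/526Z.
Z/526Z has 263 nonzero zero-divisors

In Z/526Z each nonzero element is either a unit (gcd with 526 is 1) or a zero-divisor (gcd > 1). The number of units is φ(526): factorise 526 = 2 · 263, so φ(526) = (2 − 1) · (263 − 1) = 1 · 262 = 262. The nonzero elements number 526 − 1 = 525. Hence the nonzero zero-divisors number 525 − 262 = 263.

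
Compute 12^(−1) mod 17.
12^(−1) ≡ 10 (mod 17)

Apply the extended Euclidean algorithm to (17, 12), tracking rows (r, s, t) with s·17 + t·12 = r. Each division r_prev = q·r_cur + r_new produces the new row as (previous row) − q·(current row):
  row A: (17, 1, 0)   [1·17 + 0·12 = 17]
  row B: (12, 0, 1)   [0·17 + 1·12 = 12]
  17 = 1·12 + 5   → row C = row A − 1·row B = (5, 1, −1)   [check: 1·17 − 1·12 = 5]
  12 = 2·5 + 2   → row D = row B − 2·row C = (2, −2, 3)   [check: −2·17 + 3·12 = 2]
  5 = 2·2 + 1   → row E = row C − 2·row D = (1, 5, −7)   [check: 5·17 − 7·12 = 1]
  2 = 2·1 + 0   → remainder 0, stop. gcd = 1 (last nonzero row E).
The gcd is 1, so 12 is invertible mod 17. The last nonzero row gives 5·17 − 7·12 = 1, so t = −7. So 12^(−1) ≡ −7 ≡ 10 (mod 17). Verify: 12 · 10 = 120 ≡ 1 (mod 17). ✓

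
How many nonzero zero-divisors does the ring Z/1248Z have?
Z/1248Z has 863 nonzero zero-divisors

In Z/1248Z each nonzero element is either a unit (gcd with 1248 is 1) or a zero-divisor (gcd > 1). The number of units is φ(1248): factorise 1248 = 2^5 · 3 · 13, so φ(1248) = (2^5 − 2^4) · (3 − 1) · (13 − 1) = 16 · 2 · 12 = 384. The nonzero elements number 1248 − 1 = 1247. Hence the nonzero zero-divisors number 1247 − 384 = 863.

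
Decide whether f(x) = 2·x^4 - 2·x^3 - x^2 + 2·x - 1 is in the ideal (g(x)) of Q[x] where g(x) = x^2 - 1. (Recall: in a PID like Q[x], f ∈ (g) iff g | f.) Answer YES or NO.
YES

In Q[x] the ideal (g) consists of all multiples of g, so f ∈ (g) iff g | f, i.e. iff the remainder of f on division by g is 0. Divide f by g (g is monic, so eliminate the leading term of the running remainder at each step):
  leading term 2·x^4: subtract (2·x^2)·g(x) = 2·x^4 - 2·x^2, leaving -2·x^3 + x^2 + 2·x - 1
  leading term -2·x^3: subtract (-2·x)·g(x) = -2·x^3 + 2·x, leaving x^2 - 1
  leading term x^2: subtract (1)·g(x) = x^2 - 1, leaving 0
The remainder is 0, so f(x) = g(x) · h(x) with h(x) = 2·x^2 - 2·x + 1. Hence g | f, i.e. f ∈ (g).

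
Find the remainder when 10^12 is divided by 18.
10

Use repeated squaring. Binary(12) = 1100. Walk through the bits of the exponent 12 left-to-right: at each bit after the leading one, square the running value, then multiply by 10 if the bit is 1 (always reducing mod 18):
  bit 1 = 1 (leading): start with 10.
  bit 2 = 1: square 10^2 = 100 ≡ 10; bit is 1, so multiply 10·10 = 100 ≡ 10 (mod 18).
  bit 3 = 0: square 10^2 = 100 ≡ 10 (mod 18).
  bit 4 = 0: square 10^2 = 100 ≡ 10 (mod 18).
Final value: 10^12 ≡ 10 (mod 18).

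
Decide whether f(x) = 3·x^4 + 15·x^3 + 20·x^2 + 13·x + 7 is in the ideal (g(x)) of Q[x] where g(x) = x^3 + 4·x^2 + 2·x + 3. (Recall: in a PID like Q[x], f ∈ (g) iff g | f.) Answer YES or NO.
In Q[x] the ideal (g) consists of all multiples of g, so f ∈ (g) iff g | f, i.e. iff the remainder of f on division by g is 0. Divide f by g (g is monic, so eliminate the leading term of the running remainder at each step):
  leading term 3·x^4: subtract (3·x)·g(x) = 3·x^4 + 12·x^3 + 6·x^2 + 9·x, leaving 3·x^3 + 14·x^2 + 4·x + 7
  leading term 3·x^3: subtract (3)·g(x) = 3·x^3 + 12·x^2 + 6·x + 9, leaving 2·x^2 - 2·x - 2
The remainder r(x) = 2·x^2 - 2·x - 2 ≠ 0 (and deg r < deg g), so g ∤ f, i.e. f ∉ (g).

Final answer: NO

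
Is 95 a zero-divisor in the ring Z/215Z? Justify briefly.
gcd(95, 215) = 5 > 1, so 95 is not a unit in Z/215Z. In Z/nZ every nonzero non-unit is a zero-divisor: explicitly, take b = 215/gcd = 43 ≠ 0 (mod 215); then 95·43 = 4085 = 19·215, i.e. 95·43 ≡ 0 (mod 215). So 95 is a zero-divisor.

Final answer: YES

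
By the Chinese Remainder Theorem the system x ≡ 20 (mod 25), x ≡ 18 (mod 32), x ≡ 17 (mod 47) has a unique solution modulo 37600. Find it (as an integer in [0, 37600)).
The moduli 25, 32, 47 are pairwise coprime, so by the CRT there is a unique solution mod 25·32·47 = 37600.
Solve by successive substitution. Start with x ≡ 20 (mod 25).
  Combine with x ≡ 18 (mod 32): write x = 20 + 25·t and require 20 + 25·t ≡ 18 (mod 32), i.e. 25·t ≡ 18 − 20 ≡ 30 (mod 32). Since 25^(−1) ≡ 9 (mod 32), t ≡ 9·30 ≡ 14 (mod 32). So x ≡ 20 + 25·14 = 370 (mod 800).
  Combine with x ≡ 17 (mod 47): write x = 370 + 800·t and require 370 + 800·t ≡ 17 (mod 47), i.e. 800·t ≡ 17 − 370 ≡ 23 (mod 47). Since 800^(−1) ≡ 1 (mod 47) (800 ≡ 1 (mod 47)), t ≡ 1·23 ≡ 23 (mod 47). So x ≡ 370 + 800·23 = 18770 (mod 37600).
Unique solution in [0, 37600): x = 18770.

Final answer: x ≡ 18770 (mod 37600); the representative in [0, 37600) is 18770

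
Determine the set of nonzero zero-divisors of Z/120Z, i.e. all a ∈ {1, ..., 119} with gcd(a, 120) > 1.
nonzero zero-divisors of Z/120Z = {2, 3, 4, 5, 6, 8, 9, 10, 12, 14, 15, 16, 18, 20, 21, 22, 24, 25, 26, 27, 28, 30, 32, 33, 34, 35, 36, 38, 39, 40, 42, 44, 45, 46, 48, 50, 51, 52, 54, 55, 56, 57, 58, 60, 62, 63, 64, 65, 66, 68, 69, 70, 72, 74, 75, 76, 78, 80, 81, 82, 84, 85, 86, 87, 88, 90, 92, 93, 94, 95, 96, 98, 99, 100, 102, 104, 105, 106, 108, 110, 111, 112, 114, 115, 116, 117, 118}

An element a ∈ Z/120Z (with a ≠ 0) is a zero-divisor iff gcd(a, 120) > 1 (because a is a unit precisely when gcd(a, n) = 1, and in Z/nZ every nonzero, non-unit element is a zero-divisor). Scan a = 1, ..., 119 and keep those with gcd(a, 120) > 1:
  gcd(2, 120) = 2, gcd(3, 120) = 3, gcd(4, 120) = 4, gcd(5, 120) = 5, gcd(6, 120) = 6, gcd(8, 120) = 8, gcd(9, 120) = 3, gcd(10, 120) = 10, gcd(12, 120) = 12, gcd(14, 120) = 2, gcd(15, 120) = 15, gcd(16, 120) = 8, gcd(18, 120) = 6, gcd(20, 120) = 20, gcd(21, 120) = 3, gcd(22, 120) = 2, gcd(24, 120) = 24, gcd(25, 120) = 5, gcd(26, 120) = 2, gcd(27, 120) = 3, gcd(28, 120) = 4, gcd(30, 120) = 30, gcd(32, 120) = 8, gcd(33, 120) = 3, gcd(34, 120) = 2, gcd(35, 120) = 5, gcd(36, 120) = 12, gcd(38, 120) = 2, gcd(39, 120) = 3, gcd(40, 120) = 40, gcd(42, 120) = 6, gcd(44, 120) = 4, gcd(45, 120) = 15, gcd(46, 120) = 2, gcd(48, 120) = 24, gcd(50, 120) = 10, gcd(51, 120) = 3, gcd(52, 120) = 4, gcd(54, 120) = 6, gcd(55, 120) = 5, gcd(56, 120) = 8, gcd(57, 120) = 3, gcd(58, 120) = 2, gcd(60, 120) = 60, gcd(62, 120) = 2, gcd(63, 120) = 3, gcd(64, 120) = 8, gcd(65, 120) = 5, gcd(66, 120) = 6, gcd(68, 120) = 4, gcd(69, 120) = 3, gcd(70, 120) = 10, gcd(72, 120) = 24, gcd(74, 120) = 2, gcd(75, 120) = 15, gcd(76, 120) = 4, gcd(78, 120) = 6, gcd(80, 120) = 40, gcd(81, 120) = 3, gcd(82, 120) = 2, gcd(84, 120) = 12, gcd(85, 120) = 5, gcd(86, 120) = 2, gcd(87, 120) = 3, gcd(88, 120) = 8, gcd(90, 120) = 30, gcd(92, 120) = 4, gcd(93, 120) = 3, gcd(94, 120) = 2, gcd(95, 120) = 5, gcd(96, 120) = 24, gcd(98, 120) = 2, gcd(99, 120) = 3, gcd(100, 120) = 20, gcd(102, 120) = 6, gcd(104, 120) = 8, gcd(105, 120) = 15, gcd(106, 120) = 2, gcd(108, 120) = 12, gcd(110, 120) = 10, gcd(111, 120) = 3, gcd(112, 120) = 8, gcd(114, 120) = 6, gcd(115, 120) = 5, gcd(116, 120) = 4, gcd(117, 120) = 3, gcd(118, 120) = 2.
All other a ∈ {1, ..., 119} have gcd(a, 120) = 1 and are units. So the nonzero zero-divisors are exactly the 87 values of a appearing in this scan.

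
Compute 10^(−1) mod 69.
Apply the extended Euclidean algorithm to (69, 10), tracking rows (r, s, t) with s·69 + t·10 = r. Each division r_prev = q·r_cur + r_new produces the new row as (previous row) − q·(current row):
  row A: (69, 1, 0)   [1·69 + 0·10 = 69]
  row B: (10, 0, 1)   [0·69 + 1·10 = 10]
  69 = 6·10 + 9   → row C = row A − 6·row B = (9, 1, −6)   [check: 1·69 − 6·10 = 9]
  10 = 1·9 + 1   → row D = row B − 1·row C = (1, −1, 7)   [check: −1·69 + 7·10 = 1]
  9 = 9·1 + 0   → remainder 0, stop. gcd = 1 (last nonzero row D).
The gcd is 1, so 10 is invertible mod 69. The last nonzero row gives −1·69 + 7·10 = 1, so t = 7. So 10^(−1) ≡ 7 (mod 69). Verify: 10 · 7 = 70 ≡ 1 (mod 69). ✓

Final answer: 10^(−1) ≡ 7 (mod 69)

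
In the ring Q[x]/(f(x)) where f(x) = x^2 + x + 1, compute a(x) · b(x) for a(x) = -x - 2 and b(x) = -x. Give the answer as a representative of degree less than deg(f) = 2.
a · b ≡ x - 1 (mod f(x))

First multiply in Q[x] without reducing: a · b = x^2 + 2·x. Now divide by f(x) = x^2 + x + 1, eliminating the leading term at each step:
  leading term x^2: subtract (1)·f(x) = x^2 + x + 1, leaving x - 1
The degree is now < 2, so this is the remainder. Hence a · b ≡ x - 1 in Q[x]/(f).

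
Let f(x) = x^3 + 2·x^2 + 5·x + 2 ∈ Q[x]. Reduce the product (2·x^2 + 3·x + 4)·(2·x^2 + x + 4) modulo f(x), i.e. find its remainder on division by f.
a · b ≡ -x^2 + 8·x + 16 (mod f(x))

First multiply in Q[x] without reducing: a · b = 4·x^4 + 8·x^3 + 19·x^2 + 16·x + 16. Now divide by f(x) = x^3 + 2·x^2 + 5·x + 2, eliminating the leading term at each step:
  leading term 4·x^4: subtract (4·x)·f(x) = 4·x^4 + 8·x^3 + 20·x^2 + 8·x, leaving -x^2 + 8·x + 16
The degree is now < 3, so this is the remainder. Hence a · b ≡ -x^2 + 8·x + 16 in Q[x]/(f).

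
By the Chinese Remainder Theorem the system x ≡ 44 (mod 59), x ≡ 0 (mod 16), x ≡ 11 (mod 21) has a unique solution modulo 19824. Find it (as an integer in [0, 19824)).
x ≡ 6416 (mod 19824); the representative in [0, 19824) is 6416

The moduli 59, 16, 21 are pairwise coprime, so by the CRT there is a unique solution mod 59·16·21 = 19824.
Solve by successive substitution. Start with x ≡ 44 (mod 59).
  Combine with x ≡ 0 (mod 16): write x = 44 + 59·t and require 44 + 59·t ≡ 0 (mod 16), i.e. 59·t ≡ 0 − 44 ≡ 4 (mod 16). Since 59^(−1) ≡ 3 (mod 16) (59 ≡ 11 (mod 16)), t ≡ 3·4 ≡ 12 (mod 16). So x ≡ 44 + 59·12 = 752 (mod 944).
  Combine with x ≡ 11 (mod 21): write x = 752 + 944·t and require 752 + 944·t ≡ 11 (mod 21), i.e. 944·t ≡ 11 − 752 ≡ 15 (mod 21). Since 944^(−1) ≡ 20 (mod 21) (944 ≡ 20 (mod 21)), t ≡ 20·15 ≡ 6 (mod 21). So x ≡ 752 + 944·6 = 6416 (mod 19824).
Unique solution in [0, 19824): x = 6416.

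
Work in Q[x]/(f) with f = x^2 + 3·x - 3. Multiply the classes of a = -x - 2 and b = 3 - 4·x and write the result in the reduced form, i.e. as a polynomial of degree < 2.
First multiply in Q[x] without reducing: a · b = 4·x^2 + 5·x - 6. Now divide by f(x) = x^2 + 3·x - 3, eliminating the leading term at each step:
  leading term 4·x^2: subtract (4)·f(x) = 4·x^2 + 12·x - 12, leaving 6 - 7·x
The degree is now < 2, so this is the remainder. Hence a · b ≡ 6 - 7·x in Q[x]/(f).

Final answer: a · b ≡ 6 - 7·x (mod f(x))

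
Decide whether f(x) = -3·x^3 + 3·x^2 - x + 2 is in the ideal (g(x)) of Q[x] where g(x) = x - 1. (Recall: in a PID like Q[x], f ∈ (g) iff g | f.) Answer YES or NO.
In Q[x] the ideal (g) consists of all multiples of g, so f ∈ (g) iff g | f, i.e. iff the remainder of f on division by g is 0. Divide f by g (g is monic, so eliminate the leading term of the running remainder at each step):
  leading term -3·x^3: subtract (-3·x^2)·g(x) = -3·x^3 + 3·x^2, leaving 2 - x
  leading term -x: subtract (-1)·g(x) = 1 - x, leaving 1
The remainder r(x) = 1 ≠ 0 (and deg r < deg g), so g ∤ f, i.e. f ∉ (g).

Final answer: NO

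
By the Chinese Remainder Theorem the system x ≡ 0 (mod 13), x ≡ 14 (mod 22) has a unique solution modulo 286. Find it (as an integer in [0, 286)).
The moduli 13, 22 are pairwise coprime, so by the CRT there is a unique solution mod 13·22 = 286.
Solve by successive substitution. Start with x ≡ 0 (mod 13).
  Combine with x ≡ 14 (mod 22): write x = 13·t and require 13·t ≡ 14 (mod 22). Since 13^(−1) ≡ 17 (mod 22), t ≡ 17·14 ≡ 18 (mod 22). So x ≡ 13·18 = 234 (mod 286).
Unique solution in [0, 286): x = 234.

Final answer: x ≡ 234 (mod 286); the representative in [0, 286) is 234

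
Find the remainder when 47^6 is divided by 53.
16

Use repeated squaring. Binary(6) = 110. Walk through the bits of the exponent 6 left-to-right: at each bit after the leading one, square the running value, then multiply by 47 if the bit is 1 (always reducing mod 53):
  bit 1 = 1 (leading): start with 47.
  bit 2 = 1: square 47^2 = 2209 ≡ 36; bit is 1, so multiply 36·47 = 1692 ≡ 49 (mod 53).
  bit 3 = 0: square 49^2 = 2401 ≡ 16 (mod 53).
Final value: 47^6 ≡ 16 (mod 53).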